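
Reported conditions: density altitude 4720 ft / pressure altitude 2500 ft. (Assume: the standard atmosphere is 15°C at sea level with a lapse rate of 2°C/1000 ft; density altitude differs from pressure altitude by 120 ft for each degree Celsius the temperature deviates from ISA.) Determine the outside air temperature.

28.5°C

Density altitude − pressure altitude = 4720 − 2500 = +2220 ft.
At 120 ft/°C that is an ISA deviation of 2220/120 = +18.5°C.
ISA temperature at 2500 ft = 15 − 2 × (2500/1000) = 10°C.
OAT = ISA + deviation = 10 + (+18.5) = 28.5°C.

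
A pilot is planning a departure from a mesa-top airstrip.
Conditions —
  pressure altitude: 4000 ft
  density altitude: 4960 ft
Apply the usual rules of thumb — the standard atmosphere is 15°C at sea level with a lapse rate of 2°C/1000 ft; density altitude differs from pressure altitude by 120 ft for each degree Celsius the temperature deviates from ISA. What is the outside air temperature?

Density altitude − pressure altitude = 4960 − 4000 = +960 ft.
At 120 ft/°C that is an ISA deviation of 960/120 = +8°C.
ISA temperature at 4000 ft = 15 − 2 × (4000/1000) = 7°C.
OAT = ISA + deviation = 7 + (+8) = 15°C.

15°C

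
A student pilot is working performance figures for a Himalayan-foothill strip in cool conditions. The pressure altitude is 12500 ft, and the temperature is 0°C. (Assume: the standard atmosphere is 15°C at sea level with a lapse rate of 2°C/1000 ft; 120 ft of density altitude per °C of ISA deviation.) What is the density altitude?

13700 ft

ISA temperature at 12500 ft = 15 − 2 × (12500/1000) = -10°C.
ISA deviation = 0 − (-10) = +10°C.
Density altitude = 12500 + 120 × (10) = 12500 + (+1200) = 13700 ft.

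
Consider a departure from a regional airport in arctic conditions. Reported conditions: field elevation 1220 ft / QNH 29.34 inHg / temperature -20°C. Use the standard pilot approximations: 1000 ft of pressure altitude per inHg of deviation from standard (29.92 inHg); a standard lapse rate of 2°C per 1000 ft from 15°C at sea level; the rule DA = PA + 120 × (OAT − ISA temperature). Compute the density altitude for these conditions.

Pressure altitude = 1220 + (29.92 − 29.34) × 1000 = 1220 + (+580) = 1800 ft.
ISA temperature at 1800 ft = 15 − 2 × (1800/1000) = 11.4°C.
ISA deviation = -20 − 11.4 = -31.4°C.
Density altitude = 1800 + 120 × (-31.4) = -1968 ft.

-1968 ft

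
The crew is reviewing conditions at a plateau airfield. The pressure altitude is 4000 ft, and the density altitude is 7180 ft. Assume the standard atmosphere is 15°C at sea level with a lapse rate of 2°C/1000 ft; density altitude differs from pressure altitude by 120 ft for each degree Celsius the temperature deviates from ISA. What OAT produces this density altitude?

33.5°C

Density altitude − pressure altitude = 7180 − 4000 = +3180 ft.
At 120 ft/°C that is an ISA deviation of 3180/120 = +26.5°C.
ISA temperature at 4000 ft = 15 − 2 × (4000/1000) = 7°C.
OAT = ISA + deviation = 7 + (+26.5) = 33.5°C.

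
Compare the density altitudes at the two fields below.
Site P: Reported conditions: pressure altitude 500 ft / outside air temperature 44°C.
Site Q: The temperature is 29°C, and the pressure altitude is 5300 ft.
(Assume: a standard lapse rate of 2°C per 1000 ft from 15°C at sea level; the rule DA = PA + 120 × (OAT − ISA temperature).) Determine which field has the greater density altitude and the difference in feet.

Site Q by 4152 ft

Site P: ISA temp = 14°C, deviation +30°C, DA = 500 + 120 × 30 = 4100 ft.
Site Q: ISA temp = 4.4°C, deviation +24.6°C, DA = 5300 + 120 × 24.6 = 8252 ft.
Site Q is higher by 8252 − 4100 = 4152 ft.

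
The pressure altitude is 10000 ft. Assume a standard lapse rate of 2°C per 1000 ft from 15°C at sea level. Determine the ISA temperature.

-5°C

ISA temperature = 15 − 2 × (10000/1000) = 15 − 20 = -5°C.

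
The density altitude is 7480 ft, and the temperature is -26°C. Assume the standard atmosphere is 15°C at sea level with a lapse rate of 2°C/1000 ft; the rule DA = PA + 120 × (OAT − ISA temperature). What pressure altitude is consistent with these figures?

DA = PA + 120 × (OAT − (15 − 2·PA/1000)) = PA + 120·OAT − 1800 + 0.24·PA = 1.24·PA + 120·OAT − 1800.
So 1.24·PA = 7480 − 120 × (-26) + 1800 = 12400.
PA = 12400 / 1.24 = 10000 ft.

10000 ft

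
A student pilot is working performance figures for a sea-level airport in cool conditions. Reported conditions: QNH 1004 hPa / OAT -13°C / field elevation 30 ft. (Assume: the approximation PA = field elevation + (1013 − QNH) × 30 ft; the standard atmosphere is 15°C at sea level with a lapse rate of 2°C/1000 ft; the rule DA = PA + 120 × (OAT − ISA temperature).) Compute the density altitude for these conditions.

-2988 ft

Pressure altitude = 30 + (1013 − 1004) × 30 = 30 + (+270) = 300 ft.
ISA temperature at 300 ft = 15 − 2 × (300/1000) = 14.4°C.
ISA deviation = -13 − 14.4 = -27.4°C.
Density altitude = 300 + 120 × (-27.4) = -2988 ft.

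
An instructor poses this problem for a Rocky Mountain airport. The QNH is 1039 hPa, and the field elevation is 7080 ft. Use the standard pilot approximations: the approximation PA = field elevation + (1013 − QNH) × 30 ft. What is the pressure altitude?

Pressure correction = (1013 − 1039) × 30 = -780 ft.
Pressure altitude = 7080 + (-780) = 6300 ft.

6300 ft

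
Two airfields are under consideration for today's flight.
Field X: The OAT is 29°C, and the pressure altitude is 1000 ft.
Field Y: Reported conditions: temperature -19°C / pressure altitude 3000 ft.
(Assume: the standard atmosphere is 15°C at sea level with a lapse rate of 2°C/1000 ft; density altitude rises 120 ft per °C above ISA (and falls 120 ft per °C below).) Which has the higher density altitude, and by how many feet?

Field X: ISA temp = 13°C, deviation +16°C, DA = 1000 + 120 × 16 = 2920 ft.
Field Y: ISA temp = 9°C, deviation -28°C, DA = 3000 + 120 × (-28) = -360 ft.
Field X is higher by 2920 − (-360) = 3280 ft.

Field X by 3280 ft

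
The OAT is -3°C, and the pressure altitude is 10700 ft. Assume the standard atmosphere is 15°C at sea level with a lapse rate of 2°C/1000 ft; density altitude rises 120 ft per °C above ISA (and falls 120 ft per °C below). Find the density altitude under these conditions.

ISA temperature at 10700 ft = 15 − 2 × (10700/1000) = -6.4°C.
ISA deviation = -3 − (-6.4) = +3.4°C.
Density altitude = 10700 + 120 × (3.4) = 10700 + (+408) = 11108 ft.

11108 ft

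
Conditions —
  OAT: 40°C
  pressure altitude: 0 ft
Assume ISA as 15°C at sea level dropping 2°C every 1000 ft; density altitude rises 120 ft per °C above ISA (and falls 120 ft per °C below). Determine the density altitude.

3000 ft

ISA temperature at 0 ft = 15 − 2 × (0/1000) = 15°C.
ISA deviation = 40 − 15 = +25°C.
Density altitude = 0 + 120 × (25) = 0 + (+3000) = 3000 ft.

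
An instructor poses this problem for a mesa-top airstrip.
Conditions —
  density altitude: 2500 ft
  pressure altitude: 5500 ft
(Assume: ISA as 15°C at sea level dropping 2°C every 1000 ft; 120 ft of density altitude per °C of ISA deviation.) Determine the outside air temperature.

-21°C

Density altitude − pressure altitude = 2500 − 5500 = -3000 ft.
At 120 ft/°C that is an ISA deviation of -3000/120 = -25°C.
ISA temperature at 5500 ft = 15 − 2 × (5500/1000) = 4°C.
OAT = ISA + deviation = 4 + (-25) = -21°C.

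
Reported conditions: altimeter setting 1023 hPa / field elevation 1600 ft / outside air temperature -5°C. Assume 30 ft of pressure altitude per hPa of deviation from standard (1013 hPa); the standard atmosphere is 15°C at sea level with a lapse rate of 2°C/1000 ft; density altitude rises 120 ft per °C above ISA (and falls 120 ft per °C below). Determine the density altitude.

-788 ft

Pressure altitude = 1600 + (1013 − 1023) × 30 = 1600 + (-300) = 1300 ft.
ISA temperature at 1300 ft = 15 − 2 × (1300/1000) = 12.4°C.
ISA deviation = -5 − 12.4 = -17.4°C.
Density altitude = 1300 + 120 × (-17.4) = -788 ft.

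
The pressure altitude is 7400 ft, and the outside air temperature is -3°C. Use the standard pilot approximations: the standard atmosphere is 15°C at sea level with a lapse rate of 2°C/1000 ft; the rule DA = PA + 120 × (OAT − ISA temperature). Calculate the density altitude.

7016 ft

ISA temperature at 7400 ft = 15 − 2 × (7400/1000) = 0.2°C.
ISA deviation = -3 − 0.2 = -3.2°C.
Density altitude = 7400 + 120 × (-3.2) = 7400 + (-384) = 7016 ft.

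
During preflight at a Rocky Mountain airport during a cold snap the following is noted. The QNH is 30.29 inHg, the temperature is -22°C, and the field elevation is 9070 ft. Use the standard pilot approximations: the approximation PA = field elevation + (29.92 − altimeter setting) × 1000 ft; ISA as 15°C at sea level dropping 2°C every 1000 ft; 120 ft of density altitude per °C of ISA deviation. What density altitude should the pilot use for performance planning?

Pressure altitude = 9070 + (29.92 − 30.29) × 1000 = 9070 + (-370) = 8700 ft.
ISA temperature at 8700 ft = 15 − 2 × (8700/1000) = -2.4°C.
ISA deviation = -22 − (-2.4) = -19.6°C.
Density altitude = 8700 + 120 × (-19.6) = 6348 ft.

6348 ft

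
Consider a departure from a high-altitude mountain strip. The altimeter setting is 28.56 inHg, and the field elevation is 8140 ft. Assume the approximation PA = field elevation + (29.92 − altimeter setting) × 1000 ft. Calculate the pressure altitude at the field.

9500 ft

Pressure correction = (29.92 − 28.56) × 1000 = +1360 ft.
Pressure altitude = 8140 + (+1360) = 9500 ft.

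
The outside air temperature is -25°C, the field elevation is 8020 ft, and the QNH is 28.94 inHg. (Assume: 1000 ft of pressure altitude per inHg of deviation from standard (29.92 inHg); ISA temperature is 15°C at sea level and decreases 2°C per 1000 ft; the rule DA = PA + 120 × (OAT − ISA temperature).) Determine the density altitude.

Pressure altitude = 8020 + (29.92 − 28.94) × 1000 = 8020 + (+980) = 9000 ft.
ISA temperature at 9000 ft = 15 − 2 × (9000/1000) = -3°C.
ISA deviation = -25 − (-3) = -22°C.
Density altitude = 9000 + 120 × (-22) = 6360 ft.

6360 ft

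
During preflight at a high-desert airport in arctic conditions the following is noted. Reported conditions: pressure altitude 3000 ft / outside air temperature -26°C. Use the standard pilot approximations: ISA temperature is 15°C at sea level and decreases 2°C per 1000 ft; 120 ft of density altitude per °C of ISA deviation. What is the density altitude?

ISA temperature at 3000 ft = 15 − 2 × (3000/1000) = 9°C.
ISA deviation = -26 − 9 = -35°C.
Density altitude = 3000 + 120 × (-35) = 3000 + (-4200) = -1200 ft.

-1200 ft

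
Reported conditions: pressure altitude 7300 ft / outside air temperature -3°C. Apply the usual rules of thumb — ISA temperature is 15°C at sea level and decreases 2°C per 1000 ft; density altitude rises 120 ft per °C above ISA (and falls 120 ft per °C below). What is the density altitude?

6892 ft

ISA temperature at 7300 ft = 15 − 2 × (7300/1000) = 0.4°C.
ISA deviation = -3 − 0.4 = -3.4°C.
Density altitude = 7300 + 120 × (-3.4) = 7300 + (-408) = 6892 ft.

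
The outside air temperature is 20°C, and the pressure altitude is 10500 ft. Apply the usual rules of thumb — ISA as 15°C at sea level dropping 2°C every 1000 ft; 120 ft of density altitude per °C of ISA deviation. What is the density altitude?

13620 ft

ISA temperature at 10500 ft = 15 − 2 × (10500/1000) = -6°C.
ISA deviation = 20 − (-6) = +26°C.
Density altitude = 10500 + 120 × (26) = 10500 + (+3120) = 13620 ft.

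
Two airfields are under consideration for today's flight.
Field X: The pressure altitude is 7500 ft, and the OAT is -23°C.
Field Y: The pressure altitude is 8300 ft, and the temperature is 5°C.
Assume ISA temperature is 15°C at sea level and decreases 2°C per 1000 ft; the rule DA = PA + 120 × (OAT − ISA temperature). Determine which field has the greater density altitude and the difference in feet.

Field X: ISA temp = 0°C, deviation -23°C, DA = 7500 + 120 × (-23) = 4740 ft.
Field Y: ISA temp = -1.6°C, deviation +6.6°C, DA = 8300 + 120 × 6.6 = 9092 ft.
Field Y is higher by 9092 − 4740 = 4352 ft.

Field Y by 4352 ft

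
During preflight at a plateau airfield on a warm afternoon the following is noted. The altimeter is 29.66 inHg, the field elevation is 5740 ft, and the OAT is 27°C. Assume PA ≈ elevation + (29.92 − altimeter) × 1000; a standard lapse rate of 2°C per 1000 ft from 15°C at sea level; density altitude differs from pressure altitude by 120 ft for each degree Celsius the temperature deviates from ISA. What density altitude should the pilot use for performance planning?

Pressure altitude = 5740 + (29.92 − 29.66) × 1000 = 5740 + (+260) = 6000 ft.
ISA temperature at 6000 ft = 15 − 2 × (6000/1000) = 3°C.
ISA deviation = 27 − 3 = +24°C.
Density altitude = 6000 + 120 × (24) = 8880 ft.

8880 ft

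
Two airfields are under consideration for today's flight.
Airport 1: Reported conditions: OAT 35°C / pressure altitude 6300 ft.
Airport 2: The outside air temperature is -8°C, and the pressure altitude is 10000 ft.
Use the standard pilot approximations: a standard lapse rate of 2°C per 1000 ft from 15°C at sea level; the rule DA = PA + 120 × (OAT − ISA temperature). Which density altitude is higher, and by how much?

Airport 1: ISA temp = 2.4°C, deviation +32.6°C, DA = 6300 + 120 × 32.6 = 10212 ft.
Airport 2: ISA temp = -5°C, deviation -3°C, DA = 10000 + 120 × (-3) = 9640 ft.
Airport 1 is higher by 10212 − 9640 = 572 ft.

Airport 1 by 572 ft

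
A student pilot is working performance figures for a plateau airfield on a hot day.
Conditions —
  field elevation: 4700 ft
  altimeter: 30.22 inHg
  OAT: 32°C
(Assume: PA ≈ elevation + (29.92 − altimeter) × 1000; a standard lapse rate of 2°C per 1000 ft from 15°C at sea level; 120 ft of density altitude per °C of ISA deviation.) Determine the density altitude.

Pressure altitude = 4700 + (29.92 − 30.22) × 1000 = 4700 + (-300) = 4400 ft.
ISA temperature at 4400 ft = 15 − 2 × (4400/1000) = 6.2°C.
ISA deviation = 32 − 6.2 = +25.8°C.
Density altitude = 4400 + 120 × (25.8) = 7496 ft.

7496 ft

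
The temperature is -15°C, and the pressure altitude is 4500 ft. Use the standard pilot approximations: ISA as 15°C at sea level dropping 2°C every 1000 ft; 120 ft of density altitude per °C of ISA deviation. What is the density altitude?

ISA temperature at 4500 ft = 15 − 2 × (4500/1000) = 6°C.
ISA deviation = -15 − 6 = -21°C.
Density altitude = 4500 + 120 × (-21) = 4500 + (-2520) = 1980 ft.

1980 ft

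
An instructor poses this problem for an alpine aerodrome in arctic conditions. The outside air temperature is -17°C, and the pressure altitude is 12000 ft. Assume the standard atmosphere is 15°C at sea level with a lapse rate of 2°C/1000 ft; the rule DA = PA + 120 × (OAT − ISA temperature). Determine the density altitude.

11040 ft

ISA temperature at 12000 ft = 15 − 2 × (12000/1000) = -9°C.
ISA deviation = -17 − (-9) = -8°C.
Density altitude = 12000 + 120 × (-8) = 12000 + (-960) = 11040 ft.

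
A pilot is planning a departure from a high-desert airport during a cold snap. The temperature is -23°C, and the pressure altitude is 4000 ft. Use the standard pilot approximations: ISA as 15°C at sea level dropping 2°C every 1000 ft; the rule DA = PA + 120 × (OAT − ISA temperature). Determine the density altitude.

400 ft

ISA temperature at 4000 ft = 15 − 2 × (4000/1000) = 7°C.
ISA deviation = -23 − 7 = -30°C.
Density altitude = 4000 + 120 × (-30) = 4000 + (-3600) = 400 ft.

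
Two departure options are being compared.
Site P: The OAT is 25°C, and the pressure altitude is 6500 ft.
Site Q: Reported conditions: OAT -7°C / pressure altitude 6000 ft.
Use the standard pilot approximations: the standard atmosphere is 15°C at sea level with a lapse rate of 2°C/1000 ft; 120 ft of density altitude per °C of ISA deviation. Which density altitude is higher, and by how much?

Site P: ISA temp = 2°C, deviation +23°C, DA = 6500 + 120 × 23 = 9260 ft.
Site Q: ISA temp = 3°C, deviation -10°C, DA = 6000 + 120 × (-10) = 4800 ft.
Site P is higher by 9260 − 4800 = 4460 ft.

Site P by 4460 ft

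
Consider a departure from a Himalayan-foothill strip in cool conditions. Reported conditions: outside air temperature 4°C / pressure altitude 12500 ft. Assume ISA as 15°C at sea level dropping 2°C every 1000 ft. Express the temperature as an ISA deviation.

ISA temperature at 12500 ft = 15 − 2 × (12500/1000) = -10°C.
Deviation = OAT − ISA = 4 − (-10) = +14°C.

ISA+14°C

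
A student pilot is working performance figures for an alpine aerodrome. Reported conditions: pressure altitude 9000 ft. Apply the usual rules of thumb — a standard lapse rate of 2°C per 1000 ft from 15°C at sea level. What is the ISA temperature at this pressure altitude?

-3°C

ISA temperature = 15 − 2 × (9000/1000) = 15 − 18 = -3°C.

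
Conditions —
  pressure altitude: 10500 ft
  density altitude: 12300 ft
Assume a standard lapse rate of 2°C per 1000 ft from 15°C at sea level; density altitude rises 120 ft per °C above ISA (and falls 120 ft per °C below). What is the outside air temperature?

9°C

Density altitude − pressure altitude = 12300 − 10500 = +1800 ft.
At 120 ft/°C that is an ISA deviation of 1800/120 = +15°C.
ISA temperature at 10500 ft = 15 − 2 × (10500/1000) = -6°C.
OAT = ISA + deviation = -6 + (+15) = 9°C.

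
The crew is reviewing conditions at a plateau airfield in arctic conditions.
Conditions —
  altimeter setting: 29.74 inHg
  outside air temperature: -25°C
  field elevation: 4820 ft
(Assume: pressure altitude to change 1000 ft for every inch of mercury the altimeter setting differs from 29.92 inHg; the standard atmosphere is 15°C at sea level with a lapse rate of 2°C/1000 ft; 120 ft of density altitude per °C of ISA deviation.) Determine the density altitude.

Pressure altitude = 4820 + (29.92 − 29.74) × 1000 = 4820 + (+180) = 5000 ft.
ISA temperature at 5000 ft = 15 − 2 × (5000/1000) = 5°C.
ISA deviation = -25 − 5 = -30°C.
Density altitude = 5000 + 120 × (-30) = 1400 ft.

1400 ft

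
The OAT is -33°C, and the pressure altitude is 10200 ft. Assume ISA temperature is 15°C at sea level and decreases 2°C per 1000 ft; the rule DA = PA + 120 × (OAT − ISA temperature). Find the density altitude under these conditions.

ISA temperature at 10200 ft = 15 − 2 × (10200/1000) = -5.4°C.
ISA deviation = -33 − (-5.4) = -27.6°C.
Density altitude = 10200 + 120 × (-27.6) = 10200 + (-3312) = 6888 ft.

6888 ft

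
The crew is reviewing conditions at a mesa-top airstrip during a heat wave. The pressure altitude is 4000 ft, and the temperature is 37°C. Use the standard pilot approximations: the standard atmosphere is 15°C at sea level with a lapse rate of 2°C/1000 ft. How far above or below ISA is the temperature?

ISA temperature at 4000 ft = 15 − 2 × (4000/1000) = 7°C.
Deviation = OAT − ISA = 37 − 7 = +30°C.

ISA+30°C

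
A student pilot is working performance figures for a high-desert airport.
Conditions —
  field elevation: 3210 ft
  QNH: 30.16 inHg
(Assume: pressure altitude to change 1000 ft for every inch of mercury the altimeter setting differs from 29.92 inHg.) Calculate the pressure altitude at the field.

Pressure correction = (29.92 − 30.16) × 1000 = -240 ft.
Pressure altitude = 3210 + (-240) = 2970 ft.

2970 ft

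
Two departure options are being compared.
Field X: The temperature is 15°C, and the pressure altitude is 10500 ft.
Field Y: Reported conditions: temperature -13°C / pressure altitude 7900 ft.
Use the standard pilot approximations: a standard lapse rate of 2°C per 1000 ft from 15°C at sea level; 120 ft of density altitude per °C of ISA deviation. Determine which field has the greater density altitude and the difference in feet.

Field X: ISA temp = -6°C, deviation +21°C, DA = 10500 + 120 × 21 = 13020 ft.
Field Y: ISA temp = -0.8°C, deviation -12.2°C, DA = 7900 + 120 × (-12.2) = 6436 ft.
Field X is higher by 13020 − 6436 = 6584 ft.

Field X by 6584 ft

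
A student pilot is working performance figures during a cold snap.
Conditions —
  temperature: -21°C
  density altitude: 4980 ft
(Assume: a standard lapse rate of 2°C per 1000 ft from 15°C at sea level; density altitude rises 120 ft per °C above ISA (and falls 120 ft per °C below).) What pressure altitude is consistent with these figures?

DA = PA + 120 × (OAT − (15 − 2·PA/1000)) = PA + 120·OAT − 1800 + 0.24·PA = 1.24·PA + 120·OAT − 1800.
So 1.24·PA = 4980 − 120 × (-21) + 1800 = 9300.
PA = 9300 / 1.24 = 7500 ft.

7500 ft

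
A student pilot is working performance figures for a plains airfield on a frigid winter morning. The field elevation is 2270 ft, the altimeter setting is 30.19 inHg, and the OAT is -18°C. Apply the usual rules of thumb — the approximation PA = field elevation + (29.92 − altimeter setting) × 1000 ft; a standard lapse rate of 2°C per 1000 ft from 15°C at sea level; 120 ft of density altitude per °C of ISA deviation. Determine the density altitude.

-1480 ft

Pressure altitude = 2270 + (29.92 − 30.19) × 1000 = 2270 + (-270) = 2000 ft.
ISA temperature at 2000 ft = 15 − 2 × (2000/1000) = 11°C.
ISA deviation = -18 − 11 = -29°C.
Density altitude = 2000 + 120 × (-29) = -1480 ft.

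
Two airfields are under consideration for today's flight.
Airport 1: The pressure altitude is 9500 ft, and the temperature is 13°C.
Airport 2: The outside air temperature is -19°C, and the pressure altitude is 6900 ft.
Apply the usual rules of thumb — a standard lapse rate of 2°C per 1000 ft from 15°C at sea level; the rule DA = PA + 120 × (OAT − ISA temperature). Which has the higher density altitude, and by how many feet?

Airport 1: ISA temp = -4°C, deviation +17°C, DA = 9500 + 120 × 17 = 11540 ft.
Airport 2: ISA temp = 1.2°C, deviation -20.2°C, DA = 6900 + 120 × (-20.2) = 4476 ft.
Airport 1 is higher by 11540 − 4476 = 7064 ft.

Airport 1 by 7064 ft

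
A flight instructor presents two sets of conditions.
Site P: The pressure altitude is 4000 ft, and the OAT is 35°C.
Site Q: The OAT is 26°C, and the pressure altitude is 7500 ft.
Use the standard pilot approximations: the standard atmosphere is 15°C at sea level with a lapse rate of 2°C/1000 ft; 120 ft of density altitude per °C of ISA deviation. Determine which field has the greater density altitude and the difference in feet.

Site P: ISA temp = 7°C, deviation +28°C, DA = 4000 + 120 × 28 = 7360 ft.
Site Q: ISA temp = 0°C, deviation +26°C, DA = 7500 + 120 × 26 = 10620 ft.
Site Q is higher by 10620 − 7360 = 3260 ft.

Site Q by 3260 ft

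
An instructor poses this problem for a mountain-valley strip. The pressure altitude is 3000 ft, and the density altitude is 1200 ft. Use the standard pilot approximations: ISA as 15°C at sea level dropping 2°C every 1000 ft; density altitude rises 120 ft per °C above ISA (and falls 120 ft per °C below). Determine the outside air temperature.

Density altitude − pressure altitude = 1200 − 3000 = -1800 ft.
At 120 ft/°C that is an ISA deviation of -1800/120 = -15°C.
ISA temperature at 3000 ft = 15 − 2 × (3000/1000) = 9°C.
OAT = ISA + deviation = 9 + (-15) = -6°C.

-6°C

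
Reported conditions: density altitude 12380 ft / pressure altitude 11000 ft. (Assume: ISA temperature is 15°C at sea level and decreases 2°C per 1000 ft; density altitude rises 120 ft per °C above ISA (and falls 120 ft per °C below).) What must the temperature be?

Density altitude − pressure altitude = 12380 − 11000 = +1380 ft.
At 120 ft/°C that is an ISA deviation of 1380/120 = +11.5°C.
ISA temperature at 11000 ft = 15 − 2 × (11000/1000) = -7°C.
OAT = ISA + deviation = -7 + (+11.5) = 4.5°C.

4.5°C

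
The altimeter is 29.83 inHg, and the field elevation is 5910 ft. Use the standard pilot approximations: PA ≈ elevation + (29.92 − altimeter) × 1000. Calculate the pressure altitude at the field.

Pressure correction = (29.92 − 29.83) × 1000 = +90 ft.
Pressure altitude = 5910 + (+90) = 6000 ft.

6000 ft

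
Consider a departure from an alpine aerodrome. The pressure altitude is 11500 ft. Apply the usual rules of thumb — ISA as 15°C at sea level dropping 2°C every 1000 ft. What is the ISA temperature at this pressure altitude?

ISA temperature = 15 − 2 × (11500/1000) = 15 − 23 = -8°C.

-8°C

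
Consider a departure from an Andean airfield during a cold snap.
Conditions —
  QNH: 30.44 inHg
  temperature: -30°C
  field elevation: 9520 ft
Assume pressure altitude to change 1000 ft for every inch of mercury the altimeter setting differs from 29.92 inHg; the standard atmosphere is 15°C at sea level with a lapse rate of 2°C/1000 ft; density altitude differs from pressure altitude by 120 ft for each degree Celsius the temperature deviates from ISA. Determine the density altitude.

Pressure altitude = 9520 + (29.92 − 30.44) × 1000 = 9520 + (-520) = 9000 ft.
ISA temperature at 9000 ft = 15 − 2 × (9000/1000) = -3°C.
ISA deviation = -30 − (-3) = -27°C.
Density altitude = 9000 + 120 × (-27) = 5760 ft.

5760 ft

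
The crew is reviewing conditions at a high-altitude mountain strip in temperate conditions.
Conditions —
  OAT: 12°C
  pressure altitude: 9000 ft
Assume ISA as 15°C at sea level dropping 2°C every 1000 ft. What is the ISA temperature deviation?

ISA+15°C

ISA temperature at 9000 ft = 15 − 2 × (9000/1000) = -3°C.
Deviation = OAT − ISA = 12 − (-3) = +15°C.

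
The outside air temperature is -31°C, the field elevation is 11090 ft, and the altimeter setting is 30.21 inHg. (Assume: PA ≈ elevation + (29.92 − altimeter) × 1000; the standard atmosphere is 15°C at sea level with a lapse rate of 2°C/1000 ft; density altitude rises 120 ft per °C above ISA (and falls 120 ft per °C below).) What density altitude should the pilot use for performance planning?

7872 ft

Pressure altitude = 11090 + (29.92 − 30.21) × 1000 = 11090 + (-290) = 10800 ft.
ISA temperature at 10800 ft = 15 − 2 × (10800/1000) = -6.6°C.
ISA deviation = -31 − (-6.6) = -24.4°C.
Density altitude = 10800 + 120 × (-24.4) = 7872 ft.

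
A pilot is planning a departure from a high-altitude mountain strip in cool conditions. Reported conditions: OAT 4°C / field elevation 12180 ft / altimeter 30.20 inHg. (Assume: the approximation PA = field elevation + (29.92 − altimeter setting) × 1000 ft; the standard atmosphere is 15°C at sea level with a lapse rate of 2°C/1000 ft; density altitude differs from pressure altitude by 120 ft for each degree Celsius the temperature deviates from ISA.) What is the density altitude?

13436 ft

Pressure altitude = 12180 + (29.92 − 30.20) × 1000 = 12180 + (-280) = 11900 ft.
ISA temperature at 11900 ft = 15 − 2 × (11900/1000) = -8.8°C.
ISA deviation = 4 − (-8.8) = +12.8°C.
Density altitude = 11900 + 120 × (12.8) = 13436 ft.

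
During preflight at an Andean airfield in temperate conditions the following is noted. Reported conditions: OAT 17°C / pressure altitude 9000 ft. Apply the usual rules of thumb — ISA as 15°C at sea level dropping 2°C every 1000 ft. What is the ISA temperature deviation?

ISA temperature at 9000 ft = 15 − 2 × (9000/1000) = -3°C.
Deviation = OAT − ISA = 17 − (-3) = +20°C.

ISA+20°C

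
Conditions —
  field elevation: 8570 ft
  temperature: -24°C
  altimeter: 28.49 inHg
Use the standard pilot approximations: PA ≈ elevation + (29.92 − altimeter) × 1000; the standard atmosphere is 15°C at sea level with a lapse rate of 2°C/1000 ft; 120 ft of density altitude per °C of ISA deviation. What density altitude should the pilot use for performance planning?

7720 ft

Pressure altitude = 8570 + (29.92 − 28.49) × 1000 = 8570 + (+1430) = 10000 ft.
ISA temperature at 10000 ft = 15 − 2 × (10000/1000) = -5°C.
ISA deviation = -24 − (-5) = -19°C.
Density altitude = 10000 + 120 × (-19) = 7720 ft.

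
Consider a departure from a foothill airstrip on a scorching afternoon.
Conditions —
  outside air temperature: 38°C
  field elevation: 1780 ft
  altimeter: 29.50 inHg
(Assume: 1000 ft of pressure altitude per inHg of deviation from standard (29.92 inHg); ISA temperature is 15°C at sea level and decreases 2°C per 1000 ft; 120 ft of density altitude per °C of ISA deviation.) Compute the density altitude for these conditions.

Pressure altitude = 1780 + (29.92 − 29.50) × 1000 = 1780 + (+420) = 2200 ft.
ISA temperature at 2200 ft = 15 − 2 × (2200/1000) = 10.6°C.
ISA deviation = 38 − 10.6 = +27.4°C.
Density altitude = 2200 + 120 × (27.4) = 5488 ft.

5488 ft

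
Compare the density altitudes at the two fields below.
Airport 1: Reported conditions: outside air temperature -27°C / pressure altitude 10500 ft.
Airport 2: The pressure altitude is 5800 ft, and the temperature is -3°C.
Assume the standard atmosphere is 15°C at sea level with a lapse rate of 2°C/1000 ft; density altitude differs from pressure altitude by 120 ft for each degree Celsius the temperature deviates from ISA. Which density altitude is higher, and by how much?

Airport 1: ISA temp = -6°C, deviation -21°C, DA = 10500 + 120 × (-21) = 7980 ft.
Airport 2: ISA temp = 3.4°C, deviation -6.4°C, DA = 5800 + 120 × (-6.4) = 5032 ft.
Airport 1 is higher by 7980 − 5032 = 2948 ft.

Airport 1 by 2948 ft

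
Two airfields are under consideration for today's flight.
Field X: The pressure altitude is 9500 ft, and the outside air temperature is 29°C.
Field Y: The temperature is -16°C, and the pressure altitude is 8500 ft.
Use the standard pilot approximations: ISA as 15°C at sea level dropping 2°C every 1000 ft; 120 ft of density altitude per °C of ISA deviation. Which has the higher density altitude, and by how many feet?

Field X: ISA temp = -4°C, deviation +33°C, DA = 9500 + 120 × 33 = 13460 ft.
Field Y: ISA temp = -2°C, deviation -14°C, DA = 8500 + 120 × (-14) = 6820 ft.
Field X is higher by 13460 − 6820 = 6640 ft.

Field X by 6640 ft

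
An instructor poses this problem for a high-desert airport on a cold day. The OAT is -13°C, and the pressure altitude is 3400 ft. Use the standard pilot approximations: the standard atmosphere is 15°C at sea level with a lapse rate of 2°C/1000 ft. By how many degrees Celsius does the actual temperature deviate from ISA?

ISA-21.2°C

ISA temperature at 3400 ft = 15 − 2 × (3400/1000) = 8.2°C.
Deviation = OAT − ISA = -13 − 8.2 = -21.2°C.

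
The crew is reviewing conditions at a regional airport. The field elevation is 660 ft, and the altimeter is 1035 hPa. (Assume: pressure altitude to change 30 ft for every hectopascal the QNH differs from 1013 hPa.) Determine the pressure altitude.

Pressure correction = (1013 − 1035) × 30 = -660 ft.
Pressure altitude = 660 + (-660) = 0 ft.

0 ft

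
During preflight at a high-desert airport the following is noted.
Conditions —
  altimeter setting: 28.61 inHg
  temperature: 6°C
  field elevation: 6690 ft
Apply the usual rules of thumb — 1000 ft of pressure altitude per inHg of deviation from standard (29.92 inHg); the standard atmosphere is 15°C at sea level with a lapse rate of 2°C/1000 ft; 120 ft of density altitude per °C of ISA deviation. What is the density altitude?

Pressure altitude = 6690 + (29.92 − 28.61) × 1000 = 6690 + (+1310) = 8000 ft.
ISA temperature at 8000 ft = 15 − 2 × (8000/1000) = -1°C.
ISA deviation = 6 − (-1) = +7°C.
Density altitude = 8000 + 120 × (7) = 8840 ft.

8840 ft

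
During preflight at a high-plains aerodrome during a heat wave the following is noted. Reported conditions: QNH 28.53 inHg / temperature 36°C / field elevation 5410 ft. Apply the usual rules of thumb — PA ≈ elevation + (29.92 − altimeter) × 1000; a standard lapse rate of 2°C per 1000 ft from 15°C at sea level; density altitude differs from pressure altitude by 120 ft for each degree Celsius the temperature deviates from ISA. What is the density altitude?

10952 ft

Pressure altitude = 5410 + (29.92 − 28.53) × 1000 = 5410 + (+1390) = 6800 ft.
ISA temperature at 6800 ft = 15 − 2 × (6800/1000) = 1.4°C.
ISA deviation = 36 − 1.4 = +34.6°C.
Density altitude = 6800 + 120 × (34.6) = 10952 ft.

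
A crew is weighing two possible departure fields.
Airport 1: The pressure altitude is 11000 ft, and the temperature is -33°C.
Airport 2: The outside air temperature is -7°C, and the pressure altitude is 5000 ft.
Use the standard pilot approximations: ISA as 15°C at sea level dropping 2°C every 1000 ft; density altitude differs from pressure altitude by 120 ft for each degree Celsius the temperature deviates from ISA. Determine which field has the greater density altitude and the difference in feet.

Airport 1 by 4320 ft

Airport 1: ISA temp = -7°C, deviation -26°C, DA = 11000 + 120 × (-26) = 7880 ft.
Airport 2: ISA temp = 5°C, deviation -12°C, DA = 5000 + 120 × (-12) = 3560 ft.
Airport 1 is higher by 7880 − 3560 = 4320 ft.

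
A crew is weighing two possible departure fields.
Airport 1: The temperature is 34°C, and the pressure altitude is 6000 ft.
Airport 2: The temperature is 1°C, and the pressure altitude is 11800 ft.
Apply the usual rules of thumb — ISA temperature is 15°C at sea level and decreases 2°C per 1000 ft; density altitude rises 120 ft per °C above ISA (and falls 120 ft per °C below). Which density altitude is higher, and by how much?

Airport 1: ISA temp = 3°C, deviation +31°C, DA = 6000 + 120 × 31 = 9720 ft.
Airport 2: ISA temp = -8.6°C, deviation +9.6°C, DA = 11800 + 120 × 9.6 = 12952 ft.
Airport 2 is higher by 12952 − 9720 = 3232 ft.

Airport 2 by 3232 ft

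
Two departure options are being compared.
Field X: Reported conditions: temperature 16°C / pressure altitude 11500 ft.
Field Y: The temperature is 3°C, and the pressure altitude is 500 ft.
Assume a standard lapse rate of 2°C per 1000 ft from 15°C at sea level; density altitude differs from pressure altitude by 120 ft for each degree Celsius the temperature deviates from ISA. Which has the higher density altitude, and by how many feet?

Field X by 15200 ft

Field X: ISA temp = -8°C, deviation +24°C, DA = 11500 + 120 × 24 = 14380 ft.
Field Y: ISA temp = 14°C, deviation -11°C, DA = 500 + 120 × (-11) = -820 ft.
Field X is higher by 14380 − (-820) = 15200 ft.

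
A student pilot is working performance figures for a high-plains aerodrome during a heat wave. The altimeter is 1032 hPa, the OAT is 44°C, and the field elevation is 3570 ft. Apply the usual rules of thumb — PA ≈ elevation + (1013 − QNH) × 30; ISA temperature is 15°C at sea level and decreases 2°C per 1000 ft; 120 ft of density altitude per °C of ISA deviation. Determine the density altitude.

7200 ft

Pressure altitude = 3570 + (1013 − 1032) × 30 = 3570 + (-570) = 3000 ft.
ISA temperature at 3000 ft = 15 − 2 × (3000/1000) = 9°C.
ISA deviation = 44 − 9 = +35°C.
Density altitude = 3000 + 120 × (35) = 7200 ft.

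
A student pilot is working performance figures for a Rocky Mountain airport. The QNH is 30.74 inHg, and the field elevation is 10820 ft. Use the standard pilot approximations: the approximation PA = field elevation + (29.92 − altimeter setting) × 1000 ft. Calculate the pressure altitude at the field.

Pressure correction = (29.92 − 30.74) × 1000 = -820 ft.
Pressure altitude = 10820 + (-820) = 10000 ft.

10000 ft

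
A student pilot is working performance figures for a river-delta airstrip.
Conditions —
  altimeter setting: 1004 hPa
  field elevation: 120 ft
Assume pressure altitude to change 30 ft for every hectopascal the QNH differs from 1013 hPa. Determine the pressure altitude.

390 ft

Pressure correction = (1013 − 1004) × 30 = +270 ft.
Pressure altitude = 120 + (+270) = 390 ft.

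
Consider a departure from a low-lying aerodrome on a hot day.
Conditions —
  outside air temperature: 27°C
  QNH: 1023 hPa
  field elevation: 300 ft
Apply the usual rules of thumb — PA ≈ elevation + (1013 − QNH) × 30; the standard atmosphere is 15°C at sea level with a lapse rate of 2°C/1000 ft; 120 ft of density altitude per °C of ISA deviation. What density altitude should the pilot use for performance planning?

1440 ft

Pressure altitude = 300 + (1013 − 1023) × 30 = 300 + (-300) = 0 ft.
ISA temperature at 0 ft = 15 − 2 × (0/1000) = 15°C.
ISA deviation = 27 − 15 = +12°C.
Density altitude = 0 + 120 × (12) = 1440 ft.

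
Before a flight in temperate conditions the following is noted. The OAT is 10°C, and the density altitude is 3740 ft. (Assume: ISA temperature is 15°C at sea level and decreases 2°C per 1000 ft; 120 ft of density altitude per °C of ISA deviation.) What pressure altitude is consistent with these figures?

3500 ft

DA = PA + 120 × (OAT − (15 − 2·PA/1000)) = PA + 120·OAT − 1800 + 0.24·PA = 1.24·PA + 120·OAT − 1800.
So 1.24·PA = 3740 − 120 × 10 + 1800 = 4340.
PA = 4340 / 1.24 = 3500 ft.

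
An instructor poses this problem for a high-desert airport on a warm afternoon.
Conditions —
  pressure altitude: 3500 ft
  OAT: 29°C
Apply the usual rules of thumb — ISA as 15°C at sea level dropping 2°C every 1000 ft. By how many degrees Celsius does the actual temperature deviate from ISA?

ISA+21°C

ISA temperature at 3500 ft = 15 − 2 × (3500/1000) = 8°C.
Deviation = OAT − ISA = 29 − 8 = +21°C.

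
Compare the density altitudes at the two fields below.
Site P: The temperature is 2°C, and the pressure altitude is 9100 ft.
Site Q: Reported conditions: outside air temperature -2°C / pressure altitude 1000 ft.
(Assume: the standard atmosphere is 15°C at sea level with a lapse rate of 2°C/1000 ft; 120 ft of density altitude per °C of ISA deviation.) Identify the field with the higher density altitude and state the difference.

Site P by 10524 ft

Site P: ISA temp = -3.2°C, deviation +5.2°C, DA = 9100 + 120 × 5.2 = 9724 ft.
Site Q: ISA temp = 13°C, deviation -15°C, DA = 1000 + 120 × (-15) = -800 ft.
Site P is higher by 9724 − (-800) = 10524 ft.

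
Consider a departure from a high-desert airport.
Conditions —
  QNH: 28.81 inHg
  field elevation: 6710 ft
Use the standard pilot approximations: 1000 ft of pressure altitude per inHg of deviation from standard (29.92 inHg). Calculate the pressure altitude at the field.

7820 ft

Pressure correction = (29.92 − 28.81) × 1000 = +1110 ft.
Pressure altitude = 6710 + (+1110) = 7820 ft.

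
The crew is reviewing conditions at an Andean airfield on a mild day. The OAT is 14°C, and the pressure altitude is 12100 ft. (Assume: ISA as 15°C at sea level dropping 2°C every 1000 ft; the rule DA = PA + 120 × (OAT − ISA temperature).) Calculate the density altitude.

14884 ft

ISA temperature at 12100 ft = 15 − 2 × (12100/1000) = -9.2°C.
ISA deviation = 14 − (-9.2) = +23.2°C.
Density altitude = 12100 + 120 × (23.2) = 12100 + (+2784) = 14884 ft.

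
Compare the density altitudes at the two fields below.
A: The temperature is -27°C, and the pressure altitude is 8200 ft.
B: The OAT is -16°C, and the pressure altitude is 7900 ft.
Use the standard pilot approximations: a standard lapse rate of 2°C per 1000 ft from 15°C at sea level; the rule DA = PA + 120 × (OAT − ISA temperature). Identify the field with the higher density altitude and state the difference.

B by 948 ft

A: ISA temp = -1.4°C, deviation -25.6°C, DA = 8200 + 120 × (-25.6) = 5128 ft.
B: ISA temp = -0.8°C, deviation -15.2°C, DA = 7900 + 120 × (-15.2) = 6076 ft.
B is higher by 6076 − 5128 = 948 ft.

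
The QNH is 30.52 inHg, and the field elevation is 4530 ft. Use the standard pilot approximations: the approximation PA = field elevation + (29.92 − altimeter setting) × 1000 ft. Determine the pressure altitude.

Pressure correction = (29.92 − 30.52) × 1000 = -600 ft.
Pressure altitude = 4530 + (-600) = 3930 ft.

3930 ft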